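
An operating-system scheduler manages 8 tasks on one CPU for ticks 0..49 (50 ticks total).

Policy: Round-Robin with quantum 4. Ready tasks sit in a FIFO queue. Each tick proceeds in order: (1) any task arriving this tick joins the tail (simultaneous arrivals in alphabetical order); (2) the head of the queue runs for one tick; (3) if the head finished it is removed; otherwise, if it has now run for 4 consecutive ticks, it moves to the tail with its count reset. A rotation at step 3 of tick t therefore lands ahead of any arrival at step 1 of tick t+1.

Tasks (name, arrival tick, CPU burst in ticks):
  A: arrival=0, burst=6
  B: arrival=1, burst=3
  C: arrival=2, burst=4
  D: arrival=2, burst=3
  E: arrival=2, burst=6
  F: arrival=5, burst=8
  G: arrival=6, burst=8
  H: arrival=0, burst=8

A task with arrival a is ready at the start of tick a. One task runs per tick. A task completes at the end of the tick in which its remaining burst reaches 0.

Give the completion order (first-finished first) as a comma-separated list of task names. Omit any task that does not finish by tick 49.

completion order = B, C, D, A, H, E, F, G

t=0: queue=[A,H] q_used=0 → run A
t=1: queue=[A,H,B] q_used=1 → run A
t=2: queue=[A,H,B,C,D,E] q_used=2 → run A
t=3: queue=[A,H,B,C,D,E] q_used=3 → run A
t=4: queue=[H,B,C,D,E,A] q_used=0 → run H
t=5: queue=[H,B,C,D,E,A,F] q_used=1 → run H
t=6: queue=[H,B,C,D,E,A,F,G] q_used=2 → run H
t=7: queue=[H,B,C,D,E,A,F,G] q_used=3 → run H
t=8: queue=[B,C,D,E,A,F,G,H] q_used=0 → run B
t=9: queue=[B,C,D,E,A,F,G,H] q_used=1 → run B
t=10: queue=[B,C,D,E,A,F,G,H] q_used=2 → run B
t=11: queue=[C,D,E,A,F,G,H] q_used=0 → run C
t=12: queue=[C,D,E,A,F,G,H] q_used=1 → run C
t=13: queue=[C,D,E,A,F,G,H] q_used=2 → run C
t=14: queue=[C,D,E,A,F,G,H] q_used=3 → run C
t=15: queue=[D,E,A,F,G,H] q_used=0 → run D
t=16: queue=[D,E,A,F,G,H] q_used=1 → run D
t=17: queue=[D,E,A,F,G,H] q_used=2 → run D
t=18: queue=[E,A,F,G,H] q_used=0 → run E
t=19: queue=[E,A,F,G,H] q_used=1 → run E
t=20: queue=[E,A,F,G,H] q_used=2 → run E
t=21: queue=[E,A,F,G,H] q_used=3 → run E
t=22: queue=[A,F,G,H,E] q_used=0 → run A
t=23: queue=[A,F,G,H,E] q_used=1 → run A
t=24: queue=[F,G,H,E] q_used=0 → run F
t=25: queue=[F,G,H,E] q_used=1 → run F
t=26: queue=[F,G,H,E] q_used=2 → run F
t=27: queue=[F,G,H,E] q_used=3 → run F
t=28: queue=[G,H,E,F] q_used=0 → run G
t=29: queue=[G,H,E,F] q_used=1 → run G
t=30: queue=[G,H,E,F] q_used=2 → run G
t=31: queue=[G,H,E,F] q_used=3 → run G
t=32: queue=[H,E,F,G] q_used=0 → run H
t=33: queue=[H,E,F,G] q_used=1 → run H
t=34: queue=[H,E,F,G] q_used=2 → run H
t=35: queue=[H,E,F,G] q_used=3 → run H
t=36: queue=[E,F,G] q_used=0 → run E
t=37: queue=[E,F,G] q_used=1 → run E
t=38: queue=[F,G] q_used=0 → run F
t=39: queue=[F,G] q_used=1 → run F
t=40: queue=[F,G] q_used=2 → run F
t=41: queue=[F,G] q_used=3 → run F
t=42: queue=[G] q_used=0 → run G
t=43: queue=[G] q_used=1 → run G
t=44: queue=[G] q_used=2 → run G
t=45: queue=[G] q_used=3 → run G
t=46: (idle)
t=47: (idle)
t=48: (idle)
t=49: (idle)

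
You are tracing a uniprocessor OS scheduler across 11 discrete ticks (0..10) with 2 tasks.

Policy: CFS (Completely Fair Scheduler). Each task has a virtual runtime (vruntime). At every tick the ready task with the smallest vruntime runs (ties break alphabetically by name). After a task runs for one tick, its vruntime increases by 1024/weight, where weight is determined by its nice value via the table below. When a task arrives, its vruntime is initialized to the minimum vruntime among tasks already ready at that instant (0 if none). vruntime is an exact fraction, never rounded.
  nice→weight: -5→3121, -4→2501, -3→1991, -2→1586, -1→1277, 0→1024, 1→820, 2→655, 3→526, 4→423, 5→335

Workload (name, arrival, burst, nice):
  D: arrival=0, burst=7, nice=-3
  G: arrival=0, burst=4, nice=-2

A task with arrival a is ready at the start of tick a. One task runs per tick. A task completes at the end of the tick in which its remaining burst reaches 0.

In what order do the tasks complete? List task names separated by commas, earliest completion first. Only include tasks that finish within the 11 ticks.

t=0: vr[D=0 G=0] → run D
t=1: vr[D=1024/1991 G=0] → run G
t=2: vr[D=1024/1991 G=512/793] → run D
t=3: vr[D=2048/1991 G=512/793] → run G
t=4: vr[D=2048/1991 G=1024/793] → run D
t=5: vr[D=3072/1991 G=1024/793] → run G
t=6: vr[D=3072/1991 G=1536/793] → run D
t=7: vr[D=4096/1991 G=1536/793] → run G
t=8: vr[D=4096/1991] → run D
t=9: vr[D=5120/1991] → run D
t=10: vr[D=6144/1991] → run D

completion order = G, D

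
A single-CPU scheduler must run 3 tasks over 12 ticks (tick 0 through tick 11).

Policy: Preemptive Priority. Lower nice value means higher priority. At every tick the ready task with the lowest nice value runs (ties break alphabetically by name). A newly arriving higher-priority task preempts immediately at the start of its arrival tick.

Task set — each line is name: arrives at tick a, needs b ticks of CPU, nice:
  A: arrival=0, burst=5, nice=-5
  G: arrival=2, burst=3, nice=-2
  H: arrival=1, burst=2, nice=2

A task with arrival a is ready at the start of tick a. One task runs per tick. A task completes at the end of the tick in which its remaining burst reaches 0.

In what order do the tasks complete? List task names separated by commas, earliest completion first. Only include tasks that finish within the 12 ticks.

completion order = A, G, H

t=0: ready={A} → run A
t=1: ready={A,H} → run A
t=2: ready={A,G,H} → run A
t=3: ready={A,G,H} → run A
t=4: ready={A,G,H} → run A
t=5: ready={G,H} → run G
t=6: ready={G,H} → run G
t=7: ready={G,H} → run G
t=8: ready={H} → run H
t=9: ready={H} → run H
t=10: (idle)
t=11: (idle)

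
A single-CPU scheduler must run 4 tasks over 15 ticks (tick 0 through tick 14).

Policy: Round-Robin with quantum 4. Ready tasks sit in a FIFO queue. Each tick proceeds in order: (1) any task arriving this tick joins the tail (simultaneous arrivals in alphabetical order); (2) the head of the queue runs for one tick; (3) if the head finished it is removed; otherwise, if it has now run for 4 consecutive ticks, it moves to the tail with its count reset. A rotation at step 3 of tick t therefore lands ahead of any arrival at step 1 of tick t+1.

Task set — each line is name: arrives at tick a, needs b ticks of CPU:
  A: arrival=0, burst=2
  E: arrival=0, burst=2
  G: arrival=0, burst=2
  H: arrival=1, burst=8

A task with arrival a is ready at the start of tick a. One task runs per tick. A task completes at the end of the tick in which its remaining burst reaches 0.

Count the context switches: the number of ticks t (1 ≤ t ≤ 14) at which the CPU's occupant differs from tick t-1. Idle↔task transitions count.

t=0: queue=[A,E,G] q_used=0 → run A
t=1: queue=[A,E,G,H] q_used=1 → run A
t=2: queue=[E,G,H] q_used=0 → run E
t=3: queue=[E,G,H] q_used=1 → run E
t=4: queue=[G,H] q_used=0 → run G
t=5: queue=[G,H] q_used=1 → run G
t=6: queue=[H] q_used=0 → run H
t=7: queue=[H] q_used=1 → run H
t=8: queue=[H] q_used=2 → run H
t=9: queue=[H] q_used=3 → run H
t=10: queue=[H] q_used=0 → run H
t=11: queue=[H] q_used=1 → run H
t=12: queue=[H] q_used=2 → run H
t=13: queue=[H] q_used=3 → run H
t=14: (idle)

context switches = 4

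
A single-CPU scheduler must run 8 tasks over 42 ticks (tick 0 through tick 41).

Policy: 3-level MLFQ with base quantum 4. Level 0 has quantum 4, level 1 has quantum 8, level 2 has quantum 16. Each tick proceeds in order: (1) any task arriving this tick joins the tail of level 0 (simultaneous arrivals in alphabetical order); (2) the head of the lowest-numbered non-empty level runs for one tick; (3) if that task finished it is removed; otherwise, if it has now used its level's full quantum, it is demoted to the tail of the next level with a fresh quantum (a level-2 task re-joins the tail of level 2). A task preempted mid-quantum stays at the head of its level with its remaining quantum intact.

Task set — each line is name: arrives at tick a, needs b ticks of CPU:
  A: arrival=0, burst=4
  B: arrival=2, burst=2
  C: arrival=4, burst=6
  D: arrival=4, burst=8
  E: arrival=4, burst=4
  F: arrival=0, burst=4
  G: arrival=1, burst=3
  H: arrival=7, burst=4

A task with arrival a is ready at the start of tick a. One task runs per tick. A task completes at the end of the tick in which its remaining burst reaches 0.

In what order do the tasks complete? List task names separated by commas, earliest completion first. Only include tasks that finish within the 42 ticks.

t=0: L0/L1/L2 = AF/-/- → run A
t=1: L0/L1/L2 = AFG/-/- → run A
t=2: L0/L1/L2 = AFGB/-/- → run A
t=3: L0/L1/L2 = AFGB/-/- → run A
t=4: L0/L1/L2 = FGBCDE/-/- → run F
t=5: L0/L1/L2 = FGBCDE/-/- → run F
t=6: L0/L1/L2 = FGBCDE/-/- → run F
t=7: L0/L1/L2 = FGBCDEH/-/- → run F
t=8: L0/L1/L2 = GBCDEH/-/- → run G
t=9: L0/L1/L2 = GBCDEH/-/- → run G
t=10: L0/L1/L2 = GBCDEH/-/- → run G
t=11: L0/L1/L2 = BCDEH/-/- → run B
t=12: L0/L1/L2 = BCDEH/-/- → run B
t=13: L0/L1/L2 = CDEH/-/- → run C
t=14: L0/L1/L2 = CDEH/-/- → run C
t=15: L0/L1/L2 = CDEH/-/- → run C
t=16: L0/L1/L2 = CDEH/-/- → run C
t=17: L0/L1/L2 = DEH/C/- → run D
t=18: L0/L1/L2 = DEH/C/- → run D
t=19: L0/L1/L2 = DEH/C/- → run D
t=20: L0/L1/L2 = DEH/C/- → run D
t=21: L0/L1/L2 = EH/CD/- → run E
t=22: L0/L1/L2 = EH/CD/- → run E
t=23: L0/L1/L2 = EH/CD/- → run E
t=24: L0/L1/L2 = EH/CD/- → run E
t=25: L0/L1/L2 = H/CD/- → run H
t=26: L0/L1/L2 = H/CD/- → run H
t=27: L0/L1/L2 = H/CD/- → run H
t=28: L0/L1/L2 = H/CD/- → run H
t=29: L0/L1/L2 = -/CD/- → run C
t=30: L0/L1/L2 = -/CD/- → run C
t=31: L0/L1/L2 = -/D/- → run D
t=32: L0/L1/L2 = -/D/- → run D
t=33: L0/L1/L2 = -/D/- → run D
t=34: L0/L1/L2 = -/D/- → run D
t=35: (idle)
t=36: (idle)
t=37: (idle)
t=38: (idle)
t=39: (idle)
t=40: (idle)
t=41: (idle)

completion order = A, F, G, B, E, H, C, D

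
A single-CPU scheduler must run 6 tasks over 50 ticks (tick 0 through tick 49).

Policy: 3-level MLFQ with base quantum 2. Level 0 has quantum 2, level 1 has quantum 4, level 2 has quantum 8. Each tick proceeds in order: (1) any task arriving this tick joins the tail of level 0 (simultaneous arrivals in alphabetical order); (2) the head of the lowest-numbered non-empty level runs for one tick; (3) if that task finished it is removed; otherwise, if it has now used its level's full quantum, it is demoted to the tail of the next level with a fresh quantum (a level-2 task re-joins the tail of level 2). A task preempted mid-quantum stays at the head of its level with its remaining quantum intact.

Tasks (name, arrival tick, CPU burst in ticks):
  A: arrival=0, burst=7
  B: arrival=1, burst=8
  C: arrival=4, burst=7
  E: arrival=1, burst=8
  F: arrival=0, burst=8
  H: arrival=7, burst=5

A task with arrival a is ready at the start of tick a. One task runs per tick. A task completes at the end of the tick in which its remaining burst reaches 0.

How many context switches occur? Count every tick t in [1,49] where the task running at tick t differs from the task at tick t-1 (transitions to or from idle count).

t=0: L0/L1/L2 = AF/-/- → run A
t=1: L0/L1/L2 = AFBE/-/- → run A
t=2: L0/L1/L2 = FBE/A/- → run F
t=3: L0/L1/L2 = FBE/A/- → run F
t=4: L0/L1/L2 = BEC/AF/- → run B
t=5: L0/L1/L2 = BEC/AF/- → run B
t=6: L0/L1/L2 = EC/AFB/- → run E
t=7: L0/L1/L2 = ECH/AFB/- → run E
t=8: L0/L1/L2 = CH/AFBE/- → run C
t=9: L0/L1/L2 = CH/AFBE/- → run C
t=10: L0/L1/L2 = H/AFBEC/- → run H
t=11: L0/L1/L2 = H/AFBEC/- → run H
t=12: L0/L1/L2 = -/AFBECH/- → run A
t=13: L0/L1/L2 = -/AFBECH/- → run A
t=14: L0/L1/L2 = -/AFBECH/- → run A
t=15: L0/L1/L2 = -/AFBECH/- → run A
t=16: L0/L1/L2 = -/FBECH/A → run F
t=17: L0/L1/L2 = -/FBECH/A → run F
t=18: L0/L1/L2 = -/FBECH/A → run F
t=19: L0/L1/L2 = -/FBECH/A → run F
t=20: L0/L1/L2 = -/BECH/AF → run B
t=21: L0/L1/L2 = -/BECH/AF → run B
t=22: L0/L1/L2 = -/BECH/AF → run B
t=23: L0/L1/L2 = -/BECH/AF → run B
t=24: L0/L1/L2 = -/ECH/AFB → run E
t=25: L0/L1/L2 = -/ECH/AFB → run E
t=26: L0/L1/L2 = -/ECH/AFB → run E
t=27: L0/L1/L2 = -/ECH/AFB → run E
t=28: L0/L1/L2 = -/CH/AFBE → run C
t=29: L0/L1/L2 = -/CH/AFBE → run C
t=30: L0/L1/L2 = -/CH/AFBE → run C
t=31: L0/L1/L2 = -/CH/AFBE → run C
t=32: L0/L1/L2 = -/H/AFBEC → run H
t=33: L0/L1/L2 = -/H/AFBEC → run H
t=34: L0/L1/L2 = -/H/AFBEC → run H
t=35: L0/L1/L2 = -/-/AFBEC → run A
t=36: L0/L1/L2 = -/-/FBEC → run F
t=37: L0/L1/L2 = -/-/FBEC → run F
t=38: L0/L1/L2 = -/-/BEC → run B
t=39: L0/L1/L2 = -/-/BEC → run B
t=40: L0/L1/L2 = -/-/EC → run E
t=41: L0/L1/L2 = -/-/EC → run E
t=42: L0/L1/L2 = -/-/C → run C
t=43: (idle)
t=44: (idle)
t=45: (idle)
t=46: (idle)
t=47: (idle)
t=48: (idle)
t=49: (idle)

context switches = 17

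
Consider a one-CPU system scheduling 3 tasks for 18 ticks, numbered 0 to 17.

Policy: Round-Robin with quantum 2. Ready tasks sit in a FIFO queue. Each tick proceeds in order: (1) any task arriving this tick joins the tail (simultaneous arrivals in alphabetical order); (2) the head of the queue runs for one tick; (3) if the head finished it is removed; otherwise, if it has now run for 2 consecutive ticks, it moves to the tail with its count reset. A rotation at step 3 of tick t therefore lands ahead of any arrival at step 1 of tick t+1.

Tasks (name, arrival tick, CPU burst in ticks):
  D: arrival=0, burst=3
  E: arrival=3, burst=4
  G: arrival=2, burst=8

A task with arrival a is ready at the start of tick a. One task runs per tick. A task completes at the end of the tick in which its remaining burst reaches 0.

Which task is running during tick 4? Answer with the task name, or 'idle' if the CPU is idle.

running at tick 4 = G

t=0: queue=[D] q_used=0 → run D
t=1: queue=[D] q_used=1 → run D
t=2: queue=[D,G] q_used=0 → run D
t=3: queue=[G,E] q_used=0 → run G
t=4: queue=[G,E] q_used=1 → run G
t=5: queue=[E,G] q_used=0 → run E
t=6: queue=[E,G] q_used=1 → run E
t=7: queue=[G,E] q_used=0 → run G
t=8: queue=[G,E] q_used=1 → run G
t=9: queue=[E,G] q_used=0 → run E
t=10: queue=[E,G] q_used=1 → run E
t=11: queue=[G] q_used=0 → run G
t=12: queue=[G] q_used=1 → run G
t=13: queue=[G] q_used=0 → run G
t=14: queue=[G] q_used=1 → run G
t=15: (idle)
t=16: (idle)
t=17: (idle)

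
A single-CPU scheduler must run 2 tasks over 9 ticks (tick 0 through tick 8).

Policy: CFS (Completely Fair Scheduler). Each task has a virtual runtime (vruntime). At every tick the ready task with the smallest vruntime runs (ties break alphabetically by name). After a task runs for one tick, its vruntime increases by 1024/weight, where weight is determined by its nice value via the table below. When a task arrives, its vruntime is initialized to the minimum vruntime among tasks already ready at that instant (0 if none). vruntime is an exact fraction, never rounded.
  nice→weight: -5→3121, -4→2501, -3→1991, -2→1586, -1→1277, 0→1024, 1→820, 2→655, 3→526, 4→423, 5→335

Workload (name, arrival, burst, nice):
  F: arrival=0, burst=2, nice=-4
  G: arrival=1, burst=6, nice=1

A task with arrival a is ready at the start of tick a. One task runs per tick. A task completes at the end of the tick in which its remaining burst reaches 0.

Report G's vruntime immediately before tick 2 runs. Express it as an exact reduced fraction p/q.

t=0: vr[F=0] → run F
t=1: vr[F=1024/2501 G=1024/2501] → run F
t=2: vr[G=1024/2501] → run G
t=3: vr[G=20736/12505] → run G
t=4: vr[G=36352/12505] → run G
t=5: vr[G=51968/12505] → run G
t=6: vr[G=67584/12505] → run G
t=7: vr[G=16640/2501] → run G
t=8: (idle)

vruntime(G, start of tick 2) = 1024/2501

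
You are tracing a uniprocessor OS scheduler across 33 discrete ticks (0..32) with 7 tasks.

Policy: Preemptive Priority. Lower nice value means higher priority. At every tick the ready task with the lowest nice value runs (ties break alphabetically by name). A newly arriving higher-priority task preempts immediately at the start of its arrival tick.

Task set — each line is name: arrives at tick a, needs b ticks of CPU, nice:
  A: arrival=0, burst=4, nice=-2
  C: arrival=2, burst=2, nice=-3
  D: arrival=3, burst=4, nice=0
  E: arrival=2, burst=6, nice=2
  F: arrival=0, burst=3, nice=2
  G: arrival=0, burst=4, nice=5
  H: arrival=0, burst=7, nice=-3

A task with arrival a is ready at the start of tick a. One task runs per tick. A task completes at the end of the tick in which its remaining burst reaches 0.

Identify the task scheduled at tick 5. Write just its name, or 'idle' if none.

running at tick 5 = H

t=0: ready={A,F,G,H} → run H
t=1: ready={A,F,G,H} → run H
t=2: ready={A,C,E,F,G,H} → run C
t=3: ready={A,C,D,E,F,G,H} → run C
t=4: ready={A,D,E,F,G,H} → run H
t=5: ready={A,D,E,F,G,H} → run H
t=6: ready={A,D,E,F,G,H} → run H
t=7: ready={A,D,E,F,G,H} → run H
t=8: ready={A,D,E,F,G,H} → run H
t=9: ready={A,D,E,F,G} → run A
t=10: ready={A,D,E,F,G} → run A
t=11: ready={A,D,E,F,G} → run A
t=12: ready={A,D,E,F,G} → run A
t=13: ready={D,E,F,G} → run D
t=14: ready={D,E,F,G} → run D
t=15: ready={D,E,F,G} → run D
t=16: ready={D,E,F,G} → run D
t=17: ready={E,F,G} → run E
t=18: ready={E,F,G} → run E
t=19: ready={E,F,G} → run E
t=20: ready={E,F,G} → run E
t=21: ready={E,F,G} → run E
t=22: ready={E,F,G} → run E
t=23: ready={F,G} → run F
t=24: ready={F,G} → run F
t=25: ready={F,G} → run F
t=26: ready={G} → run G
t=27: ready={G} → run G
t=28: ready={G} → run G
t=29: ready={G} → run G
t=30: (idle)
t=31: (idle)
t=32: (idle)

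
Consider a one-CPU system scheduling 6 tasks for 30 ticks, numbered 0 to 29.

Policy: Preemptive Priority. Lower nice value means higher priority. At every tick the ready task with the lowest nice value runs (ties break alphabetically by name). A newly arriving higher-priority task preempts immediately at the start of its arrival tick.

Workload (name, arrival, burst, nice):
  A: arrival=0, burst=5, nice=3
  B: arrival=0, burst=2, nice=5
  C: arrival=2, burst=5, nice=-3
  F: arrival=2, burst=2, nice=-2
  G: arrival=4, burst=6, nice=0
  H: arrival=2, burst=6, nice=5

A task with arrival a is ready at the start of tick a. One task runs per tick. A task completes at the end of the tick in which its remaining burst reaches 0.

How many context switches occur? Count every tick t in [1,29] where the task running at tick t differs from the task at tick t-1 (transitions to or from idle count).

t=0: ready={A,B} → run A
t=1: ready={A,B} → run A
t=2: ready={A,B,C,F,H} → run C
t=3: ready={A,B,C,F,H} → run C
t=4: ready={A,B,C,F,G,H} → run C
t=5: ready={A,B,C,F,G,H} → run C
t=6: ready={A,B,C,F,G,H} → run C
t=7: ready={A,B,F,G,H} → run F
t=8: ready={A,B,F,G,H} → run F
t=9: ready={A,B,G,H} → run G
t=10: ready={A,B,G,H} → run G
t=11: ready={A,B,G,H} → run G
t=12: ready={A,B,G,H} → run G
t=13: ready={A,B,G,H} → run G
t=14: ready={A,B,G,H} → run G
t=15: ready={A,B,H} → run A
t=16: ready={A,B,H} → run A
t=17: ready={A,B,H} → run A
t=18: ready={B,H} → run B
t=19: ready={B,H} → run B
t=20: ready={H} → run H
t=21: ready={H} → run H
t=22: ready={H} → run H
t=23: ready={H} → run H
t=24: ready={H} → run H
t=25: ready={H} → run H
t=26: (idle)
t=27: (idle)
t=28: (idle)
t=29: (idle)

context switches = 7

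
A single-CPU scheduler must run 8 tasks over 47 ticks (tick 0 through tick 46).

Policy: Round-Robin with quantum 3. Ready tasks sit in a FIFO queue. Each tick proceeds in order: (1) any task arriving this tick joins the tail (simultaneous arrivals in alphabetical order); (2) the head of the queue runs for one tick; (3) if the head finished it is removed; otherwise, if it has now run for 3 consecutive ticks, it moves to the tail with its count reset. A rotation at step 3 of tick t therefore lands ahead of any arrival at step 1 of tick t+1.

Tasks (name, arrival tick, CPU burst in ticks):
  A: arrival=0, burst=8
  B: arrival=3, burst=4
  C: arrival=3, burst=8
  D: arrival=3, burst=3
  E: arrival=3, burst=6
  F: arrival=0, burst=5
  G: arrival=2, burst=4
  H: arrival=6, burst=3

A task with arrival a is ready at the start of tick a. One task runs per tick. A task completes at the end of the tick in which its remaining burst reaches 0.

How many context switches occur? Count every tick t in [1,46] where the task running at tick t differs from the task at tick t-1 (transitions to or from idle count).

t=0: queue=[A,F] q_used=0 → run A
t=1: queue=[A,F] q_used=1 → run A
t=2: queue=[A,F,G] q_used=2 → run A
t=3: queue=[F,G,A,B,C,D,E] q_used=0 → run F
t=4: queue=[F,G,A,B,C,D,E] q_used=1 → run F
t=5: queue=[F,G,A,B,C,D,E] q_used=2 → run F
t=6: queue=[G,A,B,C,D,E,F,H] q_used=0 → run G
t=7: queue=[G,A,B,C,D,E,F,H] q_used=1 → run G
t=8: queue=[G,A,B,C,D,E,F,H] q_used=2 → run G
t=9: queue=[A,B,C,D,E,F,H,G] q_used=0 → run A
t=10: queue=[A,B,C,D,E,F,H,G] q_used=1 → run A
t=11: queue=[A,B,C,D,E,F,H,G] q_used=2 → run A
t=12: queue=[B,C,D,E,F,H,G,A] q_used=0 → run B
t=13: queue=[B,C,D,E,F,H,G,A] q_used=1 → run B
t=14: queue=[B,C,D,E,F,H,G,A] q_used=2 → run B
t=15: queue=[C,D,E,F,H,G,A,B] q_used=0 → run C
t=16: queue=[C,D,E,F,H,G,A,B] q_used=1 → run C
t=17: queue=[C,D,E,F,H,G,A,B] q_used=2 → run C
t=18: queue=[D,E,F,H,G,A,B,C] q_used=0 → run D
t=19: queue=[D,E,F,H,G,A,B,C] q_used=1 → run D
t=20: queue=[D,E,F,H,G,A,B,C] q_used=2 → run D
t=21: queue=[E,F,H,G,A,B,C] q_used=0 → run E
t=22: queue=[E,F,H,G,A,B,C] q_used=1 → run E
t=23: queue=[E,F,H,G,A,B,C] q_used=2 → run E
t=24: queue=[F,H,G,A,B,C,E] q_used=0 → run F
t=25: queue=[F,H,G,A,B,C,E] q_used=1 → run F
t=26: queue=[H,G,A,B,C,E] q_used=0 → run H
t=27: queue=[H,G,A,B,C,E] q_used=1 → run H
t=28: queue=[H,G,A,B,C,E] q_used=2 → run H
t=29: queue=[G,A,B,C,E] q_used=0 → run G
t=30: queue=[A,B,C,E] q_used=0 → run A
t=31: queue=[A,B,C,E] q_used=1 → run A
t=32: queue=[B,C,E] q_used=0 → run B
t=33: queue=[C,E] q_used=0 → run C
t=34: queue=[C,E] q_used=1 → run C
t=35: queue=[C,E] q_used=2 → run C
t=36: queue=[E,C] q_used=0 → run E
t=37: queue=[E,C] q_used=1 → run E
t=38: queue=[E,C] q_used=2 → run E
t=39: queue=[C] q_used=0 → run C
t=40: queue=[C] q_used=1 → run C
t=41: (idle)
t=42: (idle)
t=43: (idle)
t=44: (idle)
t=45: (idle)
t=46: (idle)

context switches = 16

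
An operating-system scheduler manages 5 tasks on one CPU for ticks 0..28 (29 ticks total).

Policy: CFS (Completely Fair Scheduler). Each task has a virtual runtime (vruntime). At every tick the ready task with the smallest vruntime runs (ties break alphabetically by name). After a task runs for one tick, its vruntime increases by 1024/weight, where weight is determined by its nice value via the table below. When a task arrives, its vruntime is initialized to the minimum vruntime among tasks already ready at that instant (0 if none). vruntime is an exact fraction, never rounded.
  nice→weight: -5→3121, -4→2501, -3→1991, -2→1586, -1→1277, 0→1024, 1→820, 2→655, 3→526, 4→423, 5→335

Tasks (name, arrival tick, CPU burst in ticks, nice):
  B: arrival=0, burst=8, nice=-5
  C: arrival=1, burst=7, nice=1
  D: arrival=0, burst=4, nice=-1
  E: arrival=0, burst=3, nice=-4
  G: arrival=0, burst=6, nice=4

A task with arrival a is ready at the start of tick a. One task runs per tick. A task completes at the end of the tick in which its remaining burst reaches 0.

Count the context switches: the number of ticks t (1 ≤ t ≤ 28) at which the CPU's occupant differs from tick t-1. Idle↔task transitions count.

t=0: vr[B=0 D=0 E=0 G=0] → run B
t=1: vr[B=1024/3121 C=0 D=0 E=0 G=0] → run C
t=2: vr[B=1024/3121 C=256/205 D=0 E=0 G=0] → run D
t=3: vr[B=1024/3121 C=256/205 D=1024/1277 E=0 G=0] → run E
t=4: vr[B=1024/3121 C=256/205 D=1024/1277 E=1024/2501 G=0] → run G
t=5: vr[B=1024/3121 C=256/205 D=1024/1277 E=1024/2501 G=1024/423] → run B
t=6: vr[B=2048/3121 C=256/205 D=1024/1277 E=1024/2501 G=1024/423] → run E
t=7: vr[B=2048/3121 C=256/205 D=1024/1277 E=2048/2501 G=1024/423] → run B
t=8: vr[B=3072/3121 C=256/205 D=1024/1277 E=2048/2501 G=1024/423] → run D
t=9: vr[B=3072/3121 C=256/205 D=2048/1277 E=2048/2501 G=1024/423] → run E
t=10: vr[B=3072/3121 C=256/205 D=2048/1277 G=1024/423] → run B
t=11: vr[B=4096/3121 C=256/205 D=2048/1277 G=1024/423] → run C
t=12: vr[B=4096/3121 C=512/205 D=2048/1277 G=1024/423] → run B
t=13: vr[B=5120/3121 C=512/205 D=2048/1277 G=1024/423] → run D
t=14: vr[B=5120/3121 C=512/205 D=3072/1277 G=1024/423] → run B
t=15: vr[B=6144/3121 C=512/205 D=3072/1277 G=1024/423] → run B
t=16: vr[B=7168/3121 C=512/205 D=3072/1277 G=1024/423] → run B
t=17: vr[C=512/205 D=3072/1277 G=1024/423] → run D
t=18: vr[C=512/205 G=1024/423] → run G
t=19: vr[C=512/205 G=2048/423] → run C
t=20: vr[C=768/205 G=2048/423] → run C
t=21: vr[C=1024/205 G=2048/423] → run G
t=22: vr[C=1024/205 G=1024/141] → run C
t=23: vr[C=256/41 G=1024/141] → run C
t=24: vr[C=1536/205 G=1024/141] → run G
t=25: vr[C=1536/205 G=4096/423] → run C
t=26: vr[G=4096/423] → run G
t=27: vr[G=5120/423] → run G
t=28: (idle)

context switches = 23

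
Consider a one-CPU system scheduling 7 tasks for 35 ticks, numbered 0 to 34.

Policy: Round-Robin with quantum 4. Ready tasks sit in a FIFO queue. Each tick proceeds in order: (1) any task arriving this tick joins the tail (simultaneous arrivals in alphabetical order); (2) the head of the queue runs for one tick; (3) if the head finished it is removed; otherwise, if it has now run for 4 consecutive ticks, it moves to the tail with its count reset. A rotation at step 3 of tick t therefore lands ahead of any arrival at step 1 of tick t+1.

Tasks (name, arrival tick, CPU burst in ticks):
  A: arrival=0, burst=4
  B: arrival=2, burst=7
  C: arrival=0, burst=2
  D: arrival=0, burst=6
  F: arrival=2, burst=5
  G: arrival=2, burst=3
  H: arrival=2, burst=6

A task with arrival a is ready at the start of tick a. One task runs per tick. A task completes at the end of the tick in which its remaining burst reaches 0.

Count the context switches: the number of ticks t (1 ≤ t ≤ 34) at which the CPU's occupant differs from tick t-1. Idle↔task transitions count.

context switches = 11

t=0: queue=[A,C,D] q_used=0 → run A
t=1: queue=[A,C,D] q_used=1 → run A
t=2: queue=[A,C,D,B,F,G,H] q_used=2 → run A
t=3: queue=[A,C,D,B,F,G,H] q_used=3 → run A
t=4: queue=[C,D,B,F,G,H] q_used=0 → run C
t=5: queue=[C,D,B,F,G,H] q_used=1 → run C
t=6: queue=[D,B,F,G,H] q_used=0 → run D
t=7: queue=[D,B,F,G,H] q_used=1 → run D
t=8: queue=[D,B,F,G,H] q_used=2 → run D
t=9: queue=[D,B,F,G,H] q_used=3 → run D
t=10: queue=[B,F,G,H,D] q_used=0 → run B
t=11: queue=[B,F,G,H,D] q_used=1 → run B
t=12: queue=[B,F,G,H,D] q_used=2 → run B
t=13: queue=[B,F,G,H,D] q_used=3 → run B
t=14: queue=[F,G,H,D,B] q_used=0 → run F
t=15: queue=[F,G,H,D,B] q_used=1 → run F
t=16: queue=[F,G,H,D,B] q_used=2 → run F
t=17: queue=[F,G,H,D,B] q_used=3 → run F
t=18: queue=[G,H,D,B,F] q_used=0 → run G
t=19: queue=[G,H,D,B,F] q_used=1 → run G
t=20: queue=[G,H,D,B,F] q_used=2 → run G
t=21: queue=[H,D,B,F] q_used=0 → run H
t=22: queue=[H,D,B,F] q_used=1 → run H
t=23: queue=[H,D,B,F] q_used=2 → run H
t=24: queue=[H,D,B,F] q_used=3 → run H
t=25: queue=[D,B,F,H] q_used=0 → run D
t=26: queue=[D,B,F,H] q_used=1 → run D
t=27: queue=[B,F,H] q_used=0 → run B
t=28: queue=[B,F,H] q_used=1 → run B
t=29: queue=[B,F,H] q_used=2 → run B
t=30: queue=[F,H] q_used=0 → run F
t=31: queue=[H] q_used=0 → run H
t=32: queue=[H] q_used=1 → run H
t=33: (idle)
t=34: (idle)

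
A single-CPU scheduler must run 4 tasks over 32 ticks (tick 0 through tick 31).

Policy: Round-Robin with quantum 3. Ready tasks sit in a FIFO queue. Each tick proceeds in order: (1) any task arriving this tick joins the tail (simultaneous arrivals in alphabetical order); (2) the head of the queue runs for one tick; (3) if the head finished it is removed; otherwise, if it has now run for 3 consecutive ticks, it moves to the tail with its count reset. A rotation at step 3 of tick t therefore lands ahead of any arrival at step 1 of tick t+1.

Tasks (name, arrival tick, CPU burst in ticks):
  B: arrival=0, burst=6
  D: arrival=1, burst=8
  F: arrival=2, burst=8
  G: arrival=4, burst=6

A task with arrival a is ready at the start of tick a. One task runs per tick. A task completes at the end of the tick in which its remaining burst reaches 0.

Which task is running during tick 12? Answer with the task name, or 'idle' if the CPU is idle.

t=0: queue=[B] q_used=0 → run B
t=1: queue=[B,D] q_used=1 → run B
t=2: queue=[B,D,F] q_used=2 → run B
t=3: queue=[D,F,B] q_used=0 → run D
t=4: queue=[D,F,B,G] q_used=1 → run D
t=5: queue=[D,F,B,G] q_used=2 → run D
t=6: queue=[F,B,G,D] q_used=0 → run F
t=7: queue=[F,B,G,D] q_used=1 → run F
t=8: queue=[F,B,G,D] q_used=2 → run F
t=9: queue=[B,G,D,F] q_used=0 → run B
t=10: queue=[B,G,D,F] q_used=1 → run B
t=11: queue=[B,G,D,F] q_used=2 → run B
t=12: queue=[G,D,F] q_used=0 → run G
t=13: queue=[G,D,F] q_used=1 → run G
t=14: queue=[G,D,F] q_used=2 → run G
t=15: queue=[D,F,G] q_used=0 → run D
t=16: queue=[D,F,G] q_used=1 → run D
t=17: queue=[D,F,G] q_used=2 → run D
t=18: queue=[F,G,D] q_used=0 → run F
t=19: queue=[F,G,D] q_used=1 → run F
t=20: queue=[F,G,D] q_used=2 → run F
t=21: queue=[G,D,F] q_used=0 → run G
t=22: queue=[G,D,F] q_used=1 → run G
t=23: queue=[G,D,F] q_used=2 → run G
t=24: queue=[D,F] q_used=0 → run D
t=25: queue=[D,F] q_used=1 → run D
t=26: queue=[F] q_used=0 → run F
t=27: queue=[F] q_used=1 → run F
t=28: (idle)
t=29: (idle)
t=30: (idle)
t=31: (idle)

running at tick 12 = G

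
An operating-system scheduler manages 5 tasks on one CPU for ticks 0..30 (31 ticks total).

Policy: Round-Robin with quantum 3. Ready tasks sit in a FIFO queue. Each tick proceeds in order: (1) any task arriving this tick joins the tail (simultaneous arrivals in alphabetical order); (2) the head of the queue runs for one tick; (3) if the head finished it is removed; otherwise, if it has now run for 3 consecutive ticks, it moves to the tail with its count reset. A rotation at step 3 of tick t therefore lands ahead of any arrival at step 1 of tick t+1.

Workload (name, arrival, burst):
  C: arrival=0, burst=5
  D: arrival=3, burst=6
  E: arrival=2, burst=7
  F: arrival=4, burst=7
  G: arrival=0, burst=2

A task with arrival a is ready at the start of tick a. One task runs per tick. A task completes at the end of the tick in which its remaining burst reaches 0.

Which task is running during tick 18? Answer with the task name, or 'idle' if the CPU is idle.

t=0: queue=[C,G] q_used=0 → run C
t=1: queue=[C,G] q_used=1 → run C
t=2: queue=[C,G,E] q_used=2 → run C
t=3: queue=[G,E,C,D] q_used=0 → run G
t=4: queue=[G,E,C,D,F] q_used=1 → run G
t=5: queue=[E,C,D,F] q_used=0 → run E
t=6: queue=[E,C,D,F] q_used=1 → run E
t=7: queue=[E,C,D,F] q_used=2 → run E
t=8: queue=[C,D,F,E] q_used=0 → run C
t=9: queue=[C,D,F,E] q_used=1 → run C
t=10: queue=[D,F,E] q_used=0 → run D
t=11: queue=[D,F,E] q_used=1 → run D
t=12: queue=[D,F,E] q_used=2 → run D
t=13: queue=[F,E,D] q_used=0 → run F
t=14: queue=[F,E,D] q_used=1 → run F
t=15: queue=[F,E,D] q_used=2 → run F
t=16: queue=[E,D,F] q_used=0 → run E
t=17: queue=[E,D,F] q_used=1 → run E
t=18: queue=[E,D,F] q_used=2 → run E
t=19: queue=[D,F,E] q_used=0 → run D
t=20: queue=[D,F,E] q_used=1 → run D
t=21: queue=[D,F,E] q_used=2 → run D
t=22: queue=[F,E] q_used=0 → run F
t=23: queue=[F,E] q_used=1 → run F
t=24: queue=[F,E] q_used=2 → run F
t=25: queue=[E,F] q_used=0 → run E
t=26: queue=[F] q_used=0 → run F
t=27: (idle)
t=28: (idle)
t=29: (idle)
t=30: (idle)

running at tick 18 = E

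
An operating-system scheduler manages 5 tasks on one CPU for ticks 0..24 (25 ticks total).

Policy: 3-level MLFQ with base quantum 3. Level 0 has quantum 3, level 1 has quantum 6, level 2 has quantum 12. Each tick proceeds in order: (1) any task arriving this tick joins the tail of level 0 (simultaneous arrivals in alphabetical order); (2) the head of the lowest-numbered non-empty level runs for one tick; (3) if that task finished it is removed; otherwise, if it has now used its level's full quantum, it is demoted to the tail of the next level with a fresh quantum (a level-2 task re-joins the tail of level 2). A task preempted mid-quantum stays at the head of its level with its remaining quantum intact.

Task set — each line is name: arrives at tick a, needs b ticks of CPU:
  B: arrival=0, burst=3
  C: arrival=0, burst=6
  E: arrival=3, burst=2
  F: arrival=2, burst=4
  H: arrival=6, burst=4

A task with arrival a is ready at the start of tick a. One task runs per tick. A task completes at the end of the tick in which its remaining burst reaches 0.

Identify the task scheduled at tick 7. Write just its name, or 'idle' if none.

t=0: L0/L1/L2 = BC/-/- → run B
t=1: L0/L1/L2 = BC/-/- → run B
t=2: L0/L1/L2 = BCF/-/- → run B
t=3: L0/L1/L2 = CFE/-/- → run C
t=4: L0/L1/L2 = CFE/-/- → run C
t=5: L0/L1/L2 = CFE/-/- → run C
t=6: L0/L1/L2 = FEH/C/- → run F
t=7: L0/L1/L2 = FEH/C/- → run F
t=8: L0/L1/L2 = FEH/C/- → run F
t=9: L0/L1/L2 = EH/CF/- → run E
t=10: L0/L1/L2 = EH/CF/- → run E
t=11: L0/L1/L2 = H/CF/- → run H
t=12: L0/L1/L2 = H/CF/- → run H
t=13: L0/L1/L2 = H/CF/- → run H
t=14: L0/L1/L2 = -/CFH/- → run C
t=15: L0/L1/L2 = -/CFH/- → run C
t=16: L0/L1/L2 = -/CFH/- → run C
t=17: L0/L1/L2 = -/FH/- → run F
t=18: L0/L1/L2 = -/H/- → run H
t=19: (idle)
t=20: (idle)
t=21: (idle)
t=22: (idle)
t=23: (idle)
t=24: (idle)

running at tick 7 = F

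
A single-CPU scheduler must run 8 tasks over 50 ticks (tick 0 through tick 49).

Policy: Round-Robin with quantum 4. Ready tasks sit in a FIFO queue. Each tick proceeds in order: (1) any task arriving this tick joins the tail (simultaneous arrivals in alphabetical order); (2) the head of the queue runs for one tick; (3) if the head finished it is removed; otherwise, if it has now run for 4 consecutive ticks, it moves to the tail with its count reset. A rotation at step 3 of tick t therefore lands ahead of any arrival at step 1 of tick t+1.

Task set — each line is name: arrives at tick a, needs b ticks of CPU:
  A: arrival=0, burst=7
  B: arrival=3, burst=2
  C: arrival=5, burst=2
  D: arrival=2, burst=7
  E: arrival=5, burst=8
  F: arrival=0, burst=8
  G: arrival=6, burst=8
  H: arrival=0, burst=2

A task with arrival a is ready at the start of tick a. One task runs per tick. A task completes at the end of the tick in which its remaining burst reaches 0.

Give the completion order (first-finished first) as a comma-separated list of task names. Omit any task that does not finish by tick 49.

t=0: queue=[A,F,H] q_used=0 → run A
t=1: queue=[A,F,H] q_used=1 → run A
t=2: queue=[A,F,H,D] q_used=2 → run A
t=3: queue=[A,F,H,D,B] q_used=3 → run A
t=4: queue=[F,H,D,B,A] q_used=0 → run F
t=5: queue=[F,H,D,B,A,C,E] q_used=1 → run F
t=6: queue=[F,H,D,B,A,C,E,G] q_used=2 → run F
t=7: queue=[F,H,D,B,A,C,E,G] q_used=3 → run F
t=8: queue=[H,D,B,A,C,E,G,F] q_used=0 → run H
t=9: queue=[H,D,B,A,C,E,G,F] q_used=1 → run H
t=10: queue=[D,B,A,C,E,G,F] q_used=0 → run D
t=11: queue=[D,B,A,C,E,G,F] q_used=1 → run D
t=12: queue=[D,B,A,C,E,G,F] q_used=2 → run D
t=13: queue=[D,B,A,C,E,G,F] q_used=3 → run D
t=14: queue=[B,A,C,E,G,F,D] q_used=0 → run B
t=15: queue=[B,A,C,E,G,F,D] q_used=1 → run B
t=16: queue=[A,C,E,G,F,D] q_used=0 → run A
t=17: queue=[A,C,E,G,F,D] q_used=1 → run A
t=18: queue=[A,C,E,G,F,D] q_used=2 → run A
t=19: queue=[C,E,G,F,D] q_used=0 → run C
t=20: queue=[C,E,G,F,D] q_used=1 → run C
t=21: queue=[E,G,F,D] q_used=0 → run E
t=22: queue=[E,G,F,D] q_used=1 → run E
t=23: queue=[E,G,F,D] q_used=2 → run E
t=24: queue=[E,G,F,D] q_used=3 → run E
t=25: queue=[G,F,D,E] q_used=0 → run G
t=26: queue=[G,F,D,E] q_used=1 → run G
t=27: queue=[G,F,D,E] q_used=2 → run G
t=28: queue=[G,F,D,E] q_used=3 → run G
t=29: queue=[F,D,E,G] q_used=0 → run F
t=30: queue=[F,D,E,G] q_used=1 → run F
t=31: queue=[F,D,E,G] q_used=2 → run F
t=32: queue=[F,D,E,G] q_used=3 → run F
t=33: queue=[D,E,G] q_used=0 → run D
t=34: queue=[D,E,G] q_used=1 → run D
t=35: queue=[D,E,G] q_used=2 → run D
t=36: queue=[E,G] q_used=0 → run E
t=37: queue=[E,G] q_used=1 → run E
t=38: queue=[E,G] q_used=2 → run E
t=39: queue=[E,G] q_used=3 → run E
t=40: queue=[G] q_used=0 → run G
t=41: queue=[G] q_used=1 → run G
t=42: queue=[G] q_used=2 → run G
t=43: queue=[G] q_used=3 → run G
t=44: (idle)
t=45: (idle)
t=46: (idle)
t=47: (idle)
t=48: (idle)
t=49: (idle)

completion order = H, B, A, C, F, D, E, G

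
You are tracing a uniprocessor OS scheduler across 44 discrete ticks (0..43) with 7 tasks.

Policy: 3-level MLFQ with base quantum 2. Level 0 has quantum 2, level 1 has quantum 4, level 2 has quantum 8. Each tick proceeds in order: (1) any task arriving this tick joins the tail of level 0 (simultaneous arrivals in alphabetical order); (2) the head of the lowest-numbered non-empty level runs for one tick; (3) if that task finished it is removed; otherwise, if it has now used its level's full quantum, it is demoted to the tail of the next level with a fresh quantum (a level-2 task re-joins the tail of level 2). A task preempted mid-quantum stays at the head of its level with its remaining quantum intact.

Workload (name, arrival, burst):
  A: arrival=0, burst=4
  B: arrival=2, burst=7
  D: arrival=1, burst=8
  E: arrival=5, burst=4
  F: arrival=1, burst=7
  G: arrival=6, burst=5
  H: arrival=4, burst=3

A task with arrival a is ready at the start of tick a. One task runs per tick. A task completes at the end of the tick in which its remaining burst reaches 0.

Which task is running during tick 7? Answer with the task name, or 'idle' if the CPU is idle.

t=0: L0/L1/L2 = A/-/- → run A
t=1: L0/L1/L2 = ADF/-/- → run A
t=2: L0/L1/L2 = DFB/A/- → run D
t=3: L0/L1/L2 = DFB/A/- → run D
t=4: L0/L1/L2 = FBH/AD/- → run F
t=5: L0/L1/L2 = FBHE/AD/- → run F
t=6: L0/L1/L2 = BHEG/ADF/- → run B
t=7: L0/L1/L2 = BHEG/ADF/- → run B
t=8: L0/L1/L2 = HEG/ADFB/- → run H
t=9: L0/L1/L2 = HEG/ADFB/- → run H
t=10: L0/L1/L2 = EG/ADFBH/- → run E
t=11: L0/L1/L2 = EG/ADFBH/- → run E
t=12: L0/L1/L2 = G/ADFBHE/- → run G
t=13: L0/L1/L2 = G/ADFBHE/- → run G
t=14: L0/L1/L2 = -/ADFBHEG/- → run A
t=15: L0/L1/L2 = -/ADFBHEG/- → run A
t=16: L0/L1/L2 = -/DFBHEG/- → run D
t=17: L0/L1/L2 = -/DFBHEG/- → run D
t=18: L0/L1/L2 = -/DFBHEG/- → run D
t=19: L0/L1/L2 = -/DFBHEG/- → run D
t=20: L0/L1/L2 = -/FBHEG/D → run F
t=21: L0/L1/L2 = -/FBHEG/D → run F
t=22: L0/L1/L2 = -/FBHEG/D → run F
t=23: L0/L1/L2 = -/FBHEG/D → run F
t=24: L0/L1/L2 = -/BHEG/DF → run B
t=25: L0/L1/L2 = -/BHEG/DF → run B
t=26: L0/L1/L2 = -/BHEG/DF → run B
t=27: L0/L1/L2 = -/BHEG/DF → run B
t=28: L0/L1/L2 = -/HEG/DFB → run H
t=29: L0/L1/L2 = -/EG/DFB → run E
t=30: L0/L1/L2 = -/EG/DFB → run E
t=31: L0/L1/L2 = -/G/DFB → run G
t=32: L0/L1/L2 = -/G/DFB → run G
t=33: L0/L1/L2 = -/G/DFB → run G
t=34: L0/L1/L2 = -/-/DFB → run D
t=35: L0/L1/L2 = -/-/DFB → run D
t=36: L0/L1/L2 = -/-/FB → run F
t=37: L0/L1/L2 = -/-/B → run B
t=38: (idle)
t=39: (idle)
t=40: (idle)
t=41: (idle)
t=42: (idle)
t=43: (idle)

running at tick 7 = B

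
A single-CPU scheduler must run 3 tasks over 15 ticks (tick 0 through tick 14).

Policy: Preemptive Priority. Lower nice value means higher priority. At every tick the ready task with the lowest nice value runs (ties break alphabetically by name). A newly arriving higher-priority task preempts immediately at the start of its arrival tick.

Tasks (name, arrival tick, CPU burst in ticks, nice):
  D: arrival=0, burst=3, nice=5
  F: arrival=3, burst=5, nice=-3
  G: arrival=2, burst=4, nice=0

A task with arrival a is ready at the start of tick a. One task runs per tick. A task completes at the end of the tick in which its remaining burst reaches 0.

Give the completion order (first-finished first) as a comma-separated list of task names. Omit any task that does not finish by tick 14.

completion order = F, G, D

t=0: ready={D} → run D
t=1: ready={D} → run D
t=2: ready={D,G} → run G
t=3: ready={D,F,G} → run F
t=4: ready={D,F,G} → run F
t=5: ready={D,F,G} → run F
t=6: ready={D,F,G} → run F
t=7: ready={D,F,G} → run F
t=8: ready={D,G} → run G
t=9: ready={D,G} → run G
t=10: ready={D,G} → run G
t=11: ready={D} → run D
t=12: (idle)
t=13: (idle)
t=14: (idle)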